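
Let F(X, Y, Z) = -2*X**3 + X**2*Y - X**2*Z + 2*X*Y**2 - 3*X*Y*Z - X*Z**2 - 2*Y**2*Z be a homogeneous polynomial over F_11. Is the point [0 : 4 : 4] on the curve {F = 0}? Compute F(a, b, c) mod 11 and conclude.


F(0,4,4) ≡ 4 (mod 11); P is NOT on the curve.

Evaluate F(0, 4, 4) term-by-term (mod 11).
  -2*X**3 ↦ -2·0·1·1 = 0
  X**2*Y ↦ 1·0·4·1 = 0
  -X**2*Z ↦ -1·0·1·4 = 0
  2*X*Y**2 ↦ 2·0·16·1 = 0
  -3*X*Y*Z ↦ -3·0·4·4 = 0
  -X*Z**2 ↦ -1·0·1·16 = 0
  -2*Y**2*Z ↦ -2·1·16·4 = -128
Sum: F(0, 4, 4) = (0) + (0) + (0) + (0) + (0) + (0) + (-128) = -128.
Reducing mod 11: -128 ≡ 4 (mod 11).
Since F(a, b, c) ≡ 4 ≠ 0 (mod 11), P does NOT lie on the curve.


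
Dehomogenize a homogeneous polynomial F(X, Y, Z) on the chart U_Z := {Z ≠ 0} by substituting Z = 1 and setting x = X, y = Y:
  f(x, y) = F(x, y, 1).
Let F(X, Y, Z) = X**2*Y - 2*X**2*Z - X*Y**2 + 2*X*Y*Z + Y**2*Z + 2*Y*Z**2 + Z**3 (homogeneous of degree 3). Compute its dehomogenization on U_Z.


f(x, y) = x**2*y - 2*x**2 - x*y**2 + 2*x*y + y**2 + 2*y + 1

On U_Z we set Z = 1. Each monomial c·X^i·Y^j·Z^k in F becomes c·x^i·y^j·1^k = c·x^i·y^j.
Substituting Z = 1: F(X, Y, 1) = x**2*y - 2*x**2 - x*y**2 + 2*x*y + y**2 + 2*y + 1.
Note: deg(f) ≤ deg(F) = 3; strict inequality happens when F is divisible by Z (lost terms).


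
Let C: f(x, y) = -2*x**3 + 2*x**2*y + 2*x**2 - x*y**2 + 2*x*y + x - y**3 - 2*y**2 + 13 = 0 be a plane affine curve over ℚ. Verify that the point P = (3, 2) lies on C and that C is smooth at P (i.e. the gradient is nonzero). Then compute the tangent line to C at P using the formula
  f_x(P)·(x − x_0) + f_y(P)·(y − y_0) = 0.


Tangent line at P: -17*x - 8*y + 67 = 0.

Step 1: f(3, 2) = 0, so P lies on C.
Step 2: partial derivatives
  f_x(x, y) = -6*x**2 + 4*x*y + 4*x - y**2 + 2*y + 1, f_y(x, y) = 2*x**2 - 2*x*y + 2*x - 3*y**2 - 4*y.
  f_x(P) = -17, f_y(P) = -8 (gradient nonzero, so P is smooth).
Step 3: tangent line at P: -17·(x − 3) + -8·(y − 2) = 0.
Expanding: -17*x - 8*y + 67 = 0.


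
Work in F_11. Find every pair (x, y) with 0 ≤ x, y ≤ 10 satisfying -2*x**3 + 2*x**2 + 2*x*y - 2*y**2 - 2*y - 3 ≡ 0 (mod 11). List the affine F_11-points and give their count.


Affine F_11-points: {(1, 2), (1, 9), (2, 0), (2, 1), (3, 4), (3, 9), (4, 0), (4, 3), (6, 0), (6, 5), (7, 7), (7, 10), (8, 9)}; count = 13.

For each of the 121 pairs (x, y) ∈ F_11², evaluate f(x, y) mod 11. Record the zeros.
  x = 0: [0↦8, 1↦4, 2↦7, 3↦6, 4↦1, 5↦3, 6↦1, 7↦6, 8↦7, 9↦4, 10↦8]  zeros at y ∈ ∅
  x = 1: [0↦8, 1↦6, 2↦0, 3↦1, 4↦9, 5↦2, 6↦2, 7↦9, 8↦1, 9↦0, 10↦6]  zeros at y ∈ {2, 9}
  x = 2: [0↦0, 1↦0, 2↦7, 3↦10, 4↦9, 5↦4, 6↦6, 7↦4, 8↦9, 9↦10, 10↦7]  zeros at y ∈ {0, 1}
  x = 3: [0↦5, 1↦7, 2↦5, 3↦10, 4↦0, 5↦8, 6↦1, 7↦1, 8↦8, 9↦0, 10↦10]  zeros at y ∈ {4, 9}
  x = 4: [0↦0, 1↦4, 2↦4, 3↦0, 4↦3, 5↦2, 6↦8, 7↦10, 8↦8, 9↦2, 10↦3]  zeros at y ∈ {0, 3}
  x = 5: [0↦6, 1↦1, 2↦3, 3↦1, 4↦6, 5↦7, 6↦4, 7↦8, 8↦8, 9↦4, 10↦7]  zeros at y ∈ ∅
  x = 6: [0↦0, 1↦8, 2↦1, 3↦1, 4↦8, 5↦0, 6↦10, 7↦5, 8↦7, 9↦5, 10↦10]  zeros at y ∈ {0, 5}
  x = 7: [0↦3, 1↦2, 2↦8, 3↦10, 4↦8, 5↦2, 6↦3, 7↦0, 8↦4, 9↦4, 10↦0]  zeros at y ∈ {7, 10}
  x = 8: [0↦3, 1↦4, 2↦1, 3↦5, 4↦5, 5↦1, 6↦4, 7↦3, 8↦9, 9↦0, 10↦9]  zeros at y ∈ {9}
  x = 9: [0↦10, 1↦2, 2↦1, 3↦7, 4↦9, 5↦7, 6↦1, 7↦2, 8↦10, 9↦3, 10↦3]  zeros at y ∈ ∅
  x = 10: [0↦1, 1↦6, 2↦7, 3↦4, 4↦8, 5↦8, 6↦4, 7↦7, 8↦6, 9↦1, 10↦3]  zeros at y ∈ ∅
Collecting zeros: affine points = {(1, 2), (1, 9), (2, 0), (2, 1), (3, 4), (3, 9), (4, 0), (4, 3), (6, 0), (6, 5), (7, 7), (7, 10), (8, 9)}.
Total count |C(F_11)_aff| = 13.


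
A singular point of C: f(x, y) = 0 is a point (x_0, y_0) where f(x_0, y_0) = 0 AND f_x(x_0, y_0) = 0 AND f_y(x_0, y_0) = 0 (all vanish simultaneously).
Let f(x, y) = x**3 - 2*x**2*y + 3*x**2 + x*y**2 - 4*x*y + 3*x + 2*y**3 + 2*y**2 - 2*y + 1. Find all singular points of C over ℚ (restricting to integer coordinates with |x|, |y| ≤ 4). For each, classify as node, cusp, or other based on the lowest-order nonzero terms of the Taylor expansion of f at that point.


Singular points: {(-1, 0)}; classification: cusp.

Compute partial derivatives:
  f_x = 3*x**2 - 4*x*y + 6*x + y**2 - 4*y + 3.
  f_y = -2*x**2 + 2*x*y - 4*x + 6*y**2 + 4*y - 2.
Scan x_0 ∈ {−4, ..., 4}. For each x_0, f_y(x_0, y) is a polynomial in y; find its integer roots y ∈ {−4, ..., 4}, then test f_x and f at those candidates.
  x = -4: f_y(-4, y) = 6*y**2 - 4*y - 18; no integer root y with |y| ≤ 4.
  x = -3: f_y(-3, y) = 6*y**2 - 2*y - 8; vanishes at y ∈ {-1}. (-3, -1): f_x = 5 ≠ 0.
  x = -2: f_y(-2, y) = 6*y**2 - 2; no integer root y with |y| ≤ 4.
  x = -1: f_y(-1, y) = 6*y**2 + 2*y; vanishes at y ∈ {0}. (-1, 0): f_x = 0, f = 0 — SINGULAR.
  x = 0: f_y(0, y) = 6*y**2 + 4*y - 2; vanishes at y ∈ {-1}. (0, -1): f_x = 8 ≠ 0.
  x = 1: f_y(1, y) = 6*y**2 + 6*y - 8; no integer root y with |y| ≤ 4.
  x = 2: f_y(2, y) = 6*y**2 + 8*y - 18; no integer root y with |y| ≤ 4.
  x = 3: f_y(3, y) = 6*y**2 + 10*y - 32; no integer root y with |y| ≤ 4.
  x = 4: f_y(4, y) = 6*y**2 + 12*y - 50; no integer root y with |y| ≤ 4.
Only singular point on the grid: (-1, 0).
Classify: substitute x = -1 + u, y = 0 + v and expand: f = u**3 - 2*u**2*v + u*v**2 + 2*v**3 + v**2.
No constant or linear terms (consistent with a singular point). Quadratic part: v**2. Cubic part: u**3 - 2*u**2*v + u*v**2 + 2*v**3.
The quadratic part v**2 is a perfect square, so there is a single (double) tangent line v = 0, i.e. y = 0. Restricting the cubic part to that line (v = 0) leaves u**3 ≠ 0, so f is not divisible by v and the branch is v² ≈ -u**3 to lowest order — this is a cusp.
Classification: cusp.


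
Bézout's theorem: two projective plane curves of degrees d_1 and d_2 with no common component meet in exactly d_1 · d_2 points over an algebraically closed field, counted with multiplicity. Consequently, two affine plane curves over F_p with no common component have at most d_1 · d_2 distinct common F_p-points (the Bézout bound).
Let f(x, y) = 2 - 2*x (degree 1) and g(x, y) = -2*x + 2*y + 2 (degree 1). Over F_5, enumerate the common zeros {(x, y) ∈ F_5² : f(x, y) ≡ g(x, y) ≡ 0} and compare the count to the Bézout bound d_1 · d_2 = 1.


Common zeros: {(1, 0)}; count = 1; Bézout bound = 1.

deg(f) = 1, deg(g) = 1, so Bézout bound = 1.
Scan x ∈ F_5. For each x, list the y ∈ F_5 with f(x, y) ≡ 0 and those with g(x, y) ≡ 0 (mod 5); the common zeros in that column are the intersection.
  x = 0: f ≡ 0 at y ∈ ∅; g ≡ 0 at y ∈ {4}; common: ∅.
  x = 1: f ≡ 0 at y ∈ {0, 1, 2, 3, 4}; g ≡ 0 at y ∈ {0}; common: {0}.
  x = 2: f ≡ 0 at y ∈ ∅; g ≡ 0 at y ∈ {1}; common: ∅.
  x = 3: f ≡ 0 at y ∈ ∅; g ≡ 0 at y ∈ {2}; common: ∅.
  x = 4: f ≡ 0 at y ∈ ∅; g ≡ 0 at y ∈ {3}; common: ∅.
Collecting: common zeros = {(1, 0)}, so the count is 1.
Comparison with the Bézout bound: 1 ≤ 1 = deg(f)·deg(g), as expected for curves with no common component (the bound is attained).


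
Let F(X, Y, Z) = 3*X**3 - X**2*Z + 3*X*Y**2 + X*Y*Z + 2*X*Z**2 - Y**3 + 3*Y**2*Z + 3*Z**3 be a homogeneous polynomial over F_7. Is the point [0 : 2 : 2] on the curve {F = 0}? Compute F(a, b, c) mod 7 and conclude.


F(0,2,2) ≡ 5 (mod 7); P is NOT on the curve.

Evaluate F(0, 2, 2) term-by-term (mod 7).
  3*X**3 ↦ 3·0·1·1 = 0
  -X**2*Z ↦ -1·0·1·2 = 0
  3*X*Y**2 ↦ 3·0·4·1 = 0
  X*Y*Z ↦ 1·0·2·2 = 0
  2*X*Z**2 ↦ 2·0·1·4 = 0
  -Y**3 ↦ -1·1·8·1 = -8
  3*Y**2*Z ↦ 3·1·4·2 = 24
  3*Z**3 ↦ 3·1·1·8 = 24
Sum: F(0, 2, 2) = (0) + (0) + (0) + (0) + (0) + (-8) + (24) + (24) = 40.
Reducing mod 7: 40 ≡ 5 (mod 7).
Since F(a, b, c) ≡ 5 ≠ 0 (mod 7), P does NOT lie on the curve.


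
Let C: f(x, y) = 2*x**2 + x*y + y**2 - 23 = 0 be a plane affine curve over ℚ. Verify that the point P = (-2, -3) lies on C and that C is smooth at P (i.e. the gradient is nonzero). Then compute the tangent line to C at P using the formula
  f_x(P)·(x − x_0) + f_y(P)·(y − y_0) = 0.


Tangent line at P: -11*x - 8*y - 46 = 0.

Step 1: f(-2, -3) = 0, so P lies on C.
Step 2: partial derivatives
  f_x(x, y) = 4*x + y, f_y(x, y) = x + 2*y.
  f_x(P) = -11, f_y(P) = -8 (gradient nonzero, so P is smooth).
Step 3: tangent line at P: -11·(x − -2) + -8·(y − -3) = 0.
Expanding: -11*x - 8*y - 46 = 0.


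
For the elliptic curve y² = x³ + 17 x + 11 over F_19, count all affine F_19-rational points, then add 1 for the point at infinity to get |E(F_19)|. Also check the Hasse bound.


Affine points = {(0, 7), (0, 12), (6, 5), (6, 14), (7, 6), (7, 13), (9, 0), (11, 3), (11, 16), (12, 9), (12, 10), (13, 4), (13, 15), (16, 3), (16, 16), (17, 8), (17, 11)}; affine count = 17; |E(F_19)| = 18.

Discriminant check: Δ ∝ 4a³ + 27b² = 4·17³ + 27·11² = 4·4913 + 27·121 ≡ 5 (mod 19). Nonzero ⇒ E is nonsingular.
For each x ∈ F_19, compute rhs = x³ + 17·x + 11 mod 19, then count y ∈ F_19 with y² ≡ rhs.
  x = 0: rhs = 11, matching y values: 7, 12 (2 points).
  x = 1: rhs = 10, matching y values: none (0 points).
  x = 2: rhs = 15, matching y values: none (0 points).
  x = 3: rhs = 13, matching y values: none (0 points).
  x = 4: rhs = 10, matching y values: none (0 points).
  x = 5: rhs = 12, matching y values: none (0 points).
  x = 6: rhs = 6, matching y values: 5, 14 (2 points).
  x = 7: rhs = 17, matching y values: 6, 13 (2 points).
  x = 8: rhs = 13, matching y values: none (0 points).
  x = 9: rhs = 0, matching y values: 0 (1 points).
  x = 10: rhs = 3, matching y values: none (0 points).
  x = 11: rhs = 9, matching y values: 3, 16 (2 points).
  x = 12: rhs = 5, matching y values: 9, 10 (2 points).
  x = 13: rhs = 16, matching y values: 4, 15 (2 points).
  x = 14: rhs = 10, matching y values: none (0 points).
  x = 15: rhs = 12, matching y values: none (0 points).
  x = 16: rhs = 9, matching y values: 3, 16 (2 points).
  x = 17: rhs = 7, matching y values: 8, 11 (2 points).
  x = 18: rhs = 12, matching y values: none (0 points).
Total affine count: 17.
Full point count |E(F_19)| = 17 + 1 = 18.
Hasse bound: |18 − (19+1)| = |-2| = 2 ≤ 2√19 ≈ 8.7178 ✓.


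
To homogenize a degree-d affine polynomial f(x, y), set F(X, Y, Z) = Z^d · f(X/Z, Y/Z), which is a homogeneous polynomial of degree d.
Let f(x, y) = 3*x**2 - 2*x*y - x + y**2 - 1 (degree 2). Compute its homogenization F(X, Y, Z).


F(X, Y, Z) = 3*X**2 - 2*X*Y - X*Z + Y**2 - Z**2

deg(f) = 2.
Substitute x = X/Z, y = Y/Z into f, then multiply by Z^2.
  monomial 3·x^2·y^0 ↦ 3·X^2·Y^0·Z^0.
  monomial -2·x^1·y^1 ↦ -2·X^1·Y^1·Z^0.
  monomial -1·x^1·y^0 ↦ -1·X^1·Y^0·Z^1.
  monomial 1·x^0·y^2 ↦ 1·X^0·Y^2·Z^0.
  monomial -1·x^0·y^0 ↦ -1·X^0·Y^0·Z^2.
Collecting: F(X, Y, Z) = 3*X**2 - 2*X*Y - X*Z + Y**2 - Z**2.


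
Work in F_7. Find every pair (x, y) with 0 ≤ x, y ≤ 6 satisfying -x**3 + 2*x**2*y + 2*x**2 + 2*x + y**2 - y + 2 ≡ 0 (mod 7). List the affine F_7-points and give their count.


Affine F_7-points: {(0, 4), (1, 1), (1, 5), (2, 1), (2, 6), (5, 0)}; count = 6.

For each of the 49 pairs (x, y) ∈ F_7², evaluate f(x, y) mod 7. Record the zeros.
  x = 0: [0↦2, 1↦2, 2↦4, 3↦1, 4↦0, 5↦1, 6↦4]  zeros at y ∈ {4}
  x = 1: [0↦5, 1↦0, 2↦4, 3↦3, 4↦4, 5↦0, 6↦5]  zeros at y ∈ {1, 5}
  x = 2: [0↦6, 1↦0, 2↦3, 3↦1, 4↦1, 5↦3, 6↦0]  zeros at y ∈ {1, 6}
  x = 3: [0↦6, 1↦3, 2↦2, 3↦3, 4↦6, 5↦4, 6↦4]  zeros at y ∈ ∅
  x = 4: [0↦6, 1↦3, 2↦2, 3↦3, 4↦6, 5↦4, 6↦4]  zeros at y ∈ ∅
  x = 5: [0↦0, 1↦1, 2↦4, 3↦2, 4↦2, 5↦4, 6↦1]  zeros at y ∈ {0}
  x = 6: [0↦3, 1↦5, 2↦2, 3↦1, 4↦2, 5↦5, 6↦3]  zeros at y ∈ ∅
Collecting zeros: affine points = {(0, 4), (1, 1), (1, 5), (2, 1), (2, 6), (5, 0)}.
Total count |C(F_7)_aff| = 6.


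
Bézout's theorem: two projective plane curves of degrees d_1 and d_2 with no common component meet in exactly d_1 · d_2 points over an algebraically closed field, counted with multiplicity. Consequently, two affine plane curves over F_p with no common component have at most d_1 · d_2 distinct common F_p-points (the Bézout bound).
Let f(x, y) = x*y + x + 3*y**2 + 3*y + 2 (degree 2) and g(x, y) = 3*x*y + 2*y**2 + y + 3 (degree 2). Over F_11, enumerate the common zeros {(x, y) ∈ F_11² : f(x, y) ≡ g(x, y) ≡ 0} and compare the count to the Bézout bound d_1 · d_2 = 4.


Common zeros: {(9, 7)}; count = 1; Bézout bound = 4.

deg(f) = 2, deg(g) = 2, so Bézout bound = 4.
Scan x ∈ F_11. For each x, list the y ∈ F_11 with f(x, y) ≡ 0 and those with g(x, y) ≡ 0 (mod 11); the common zeros in that column are the intersection.
  x = 0: f ≡ 0 at y ∈ ∅; g ≡ 0 at y ∈ ∅; common: ∅.
  x = 1: f ≡ 0 at y ∈ ∅; g ≡ 0 at y ∈ {3, 6}; common: ∅.
  x = 2: f ≡ 0 at y ∈ ∅; g ≡ 0 at y ∈ {5, 8}; common: ∅.
  x = 3: f ≡ 0 at y ∈ {4, 5}; g ≡ 0 at y ∈ ∅; common: ∅.
  x = 4: f ≡ 0 at y ∈ ∅; g ≡ 0 at y ∈ ∅; common: ∅.
  x = 5: f ≡ 0 at y ∈ ∅; g ≡ 0 at y ∈ {4, 10}; common: ∅.
  x = 6: f ≡ 0 at y ∈ ∅; g ≡ 0 at y ∈ ∅; common: ∅.
  x = 7: f ≡ 0 at y ∈ {1, 3}; g ≡ 0 at y ∈ {2, 9}; common: ∅.
  x = 8: f ≡ 0 at y ∈ {2, 9}; g ≡ 0 at y ∈ ∅; common: ∅.
  x = 9: f ≡ 0 at y ∈ {0, 7}; g ≡ 0 at y ∈ {1, 7}; common: {7}.
  x = 10: f ≡ 0 at y ∈ {6, 8}; g ≡ 0 at y ∈ ∅; common: ∅.
Collecting: common zeros = {(9, 7)}, so the count is 1.
Comparison with the Bézout bound: 1 ≤ 4 = deg(f)·deg(g), as expected for curves with no common component (the affine F_11-count falls short of the bound because intersections may lie at infinity, over extension fields, or carry multiplicity).


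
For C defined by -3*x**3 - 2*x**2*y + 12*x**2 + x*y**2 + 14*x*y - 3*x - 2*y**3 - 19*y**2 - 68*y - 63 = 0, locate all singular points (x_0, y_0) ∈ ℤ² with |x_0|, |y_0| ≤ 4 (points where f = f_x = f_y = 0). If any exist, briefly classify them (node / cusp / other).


Singular points: {(2, -3)}; classification: cusp.

Compute partial derivatives:
  f_x = -9*x**2 - 4*x*y + 24*x + y**2 + 14*y - 3.
  f_y = -2*x**2 + 2*x*y + 14*x - 6*y**2 - 38*y - 68.
Scan x_0 ∈ {−4, ..., 4}. For each x_0, f_y(x_0, y) is a polynomial in y; find its integer roots y ∈ {−4, ..., 4}, then test f_x and f at those candidates.
  x = -4: f_y(-4, y) = -6*y**2 - 46*y - 156; no integer root y with |y| ≤ 4.
  x = -3: f_y(-3, y) = -6*y**2 - 44*y - 128; no integer root y with |y| ≤ 4.
  x = -2: f_y(-2, y) = -6*y**2 - 42*y - 104; no integer root y with |y| ≤ 4.
  x = -1: f_y(-1, y) = -6*y**2 - 40*y - 84; no integer root y with |y| ≤ 4.
  x = 0: f_y(0, y) = -6*y**2 - 38*y - 68; no integer root y with |y| ≤ 4.
  x = 1: f_y(1, y) = -6*y**2 - 36*y - 56; no integer root y with |y| ≤ 4.
  x = 2: f_y(2, y) = -6*y**2 - 34*y - 48; vanishes at y ∈ {-3}. (2, -3): f_x = 0, f = 0 — SINGULAR.
  x = 3: f_y(3, y) = -6*y**2 - 32*y - 44; no integer root y with |y| ≤ 4.
  x = 4: f_y(4, y) = -6*y**2 - 30*y - 44; no integer root y with |y| ≤ 4.
Only singular point on the grid: (2, -3).
Classify: substitute x = 2 + u, y = -3 + v and expand: f = -3*u**3 - 2*u**2*v + u*v**2 - 2*v**3 + v**2.
No constant or linear terms (consistent with a singular point). Quadratic part: v**2. Cubic part: -3*u**3 - 2*u**2*v + u*v**2 - 2*v**3.
The quadratic part v**2 is a perfect square, so there is a single (double) tangent line v = 0, i.e. y = -3. Restricting the cubic part to that line (v = 0) leaves -3*u**3 ≠ 0, so f is not divisible by v and the branch is v² ≈ 3*u**3 to lowest order — this is a cusp.
Classification: cusp.


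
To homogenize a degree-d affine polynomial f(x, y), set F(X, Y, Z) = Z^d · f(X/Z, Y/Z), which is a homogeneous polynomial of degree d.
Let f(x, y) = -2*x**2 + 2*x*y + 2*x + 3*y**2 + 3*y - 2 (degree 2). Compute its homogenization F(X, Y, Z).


F(X, Y, Z) = -2*X**2 + 2*X*Y + 2*X*Z + 3*Y**2 + 3*Y*Z - 2*Z**2

deg(f) = 2.
Substitute x = X/Z, y = Y/Z into f, then multiply by Z^2.
  monomial -2·x^2·y^0 ↦ -2·X^2·Y^0·Z^0.
  monomial 2·x^1·y^1 ↦ 2·X^1·Y^1·Z^0.
  monomial 2·x^1·y^0 ↦ 2·X^1·Y^0·Z^1.
  monomial 3·x^0·y^2 ↦ 3·X^0·Y^2·Z^0.
  monomial 3·x^0·y^1 ↦ 3·X^0·Y^1·Z^1.
  monomial -2·x^0·y^0 ↦ -2·X^0·Y^0·Z^2.
Collecting: F(X, Y, Z) = -2*X**2 + 2*X*Y + 2*X*Z + 3*Y**2 + 3*Y*Z - 2*Z**2.


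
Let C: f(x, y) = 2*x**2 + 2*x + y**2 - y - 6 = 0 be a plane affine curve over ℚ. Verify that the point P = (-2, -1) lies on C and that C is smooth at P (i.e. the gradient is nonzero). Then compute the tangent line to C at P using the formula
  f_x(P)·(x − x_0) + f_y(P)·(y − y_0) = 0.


Tangent line at P: -6*x - 3*y - 15 = 0.

Step 1: f(-2, -1) = 0, so P lies on C.
Step 2: partial derivatives
  f_x(x, y) = 4*x + 2, f_y(x, y) = 2*y - 1.
  f_x(P) = -6, f_y(P) = -3 (gradient nonzero, so P is smooth).
Step 3: tangent line at P: -6·(x − -2) + -3·(y − -1) = 0.
Expanding: -6*x - 3*y - 15 = 0.


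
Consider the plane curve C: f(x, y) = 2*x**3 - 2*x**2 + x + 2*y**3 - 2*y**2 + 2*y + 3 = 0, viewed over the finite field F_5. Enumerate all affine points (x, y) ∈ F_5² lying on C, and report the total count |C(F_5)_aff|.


Affine F_5-points: {(0, 1), (0, 2), (0, 3), (2, 1), (2, 2), (2, 3), (4, 1), (4, 2), (4, 3)}; count = 9.

For each of the 25 pairs (x, y) ∈ F_5², evaluate f(x, y) mod 5. Record the zeros.
  x = 0: [0↦3, 1↦0, 2↦0, 3↦0, 4↦2]  zeros at y ∈ {1, 2, 3}
  x = 1: [0↦4, 1↦1, 2↦1, 3↦1, 4↦3]  zeros at y ∈ ∅
  x = 2: [0↦3, 1↦0, 2↦0, 3↦0, 4↦2]  zeros at y ∈ {1, 2, 3}
  x = 3: [0↦2, 1↦4, 2↦4, 3↦4, 4↦1]  zeros at y ∈ ∅
  x = 4: [0↦3, 1↦0, 2↦0, 3↦0, 4↦2]  zeros at y ∈ {1, 2, 3}
Collecting zeros: affine points = {(0, 1), (0, 2), (0, 3), (2, 1), (2, 2), (2, 3), (4, 1), (4, 2), (4, 3)}.
Total count |C(F_5)_aff| = 9.


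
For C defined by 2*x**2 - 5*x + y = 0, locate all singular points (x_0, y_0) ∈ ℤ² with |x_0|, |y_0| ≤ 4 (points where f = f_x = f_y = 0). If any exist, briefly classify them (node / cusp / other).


No singular points in the scanned grid; C is smooth there.

Compute partial derivatives:
  f_x = 4*x - 5.
  f_y = 1.
f_y = 1 is a nonzero constant, so f_y never vanishes: no point (x, y) can satisfy f = f_x = f_y = 0. In particular no (x, y) ∈ {−4, ..., 4}² is singular; the curve is smooth.


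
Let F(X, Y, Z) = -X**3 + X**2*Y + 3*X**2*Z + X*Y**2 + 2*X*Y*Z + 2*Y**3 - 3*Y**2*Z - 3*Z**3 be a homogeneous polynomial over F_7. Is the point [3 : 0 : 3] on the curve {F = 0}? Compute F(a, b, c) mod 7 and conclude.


F(3,0,3) ≡ 1 (mod 7); P is NOT on the curve.

Evaluate F(3, 0, 3) term-by-term (mod 7).
  -X**3 ↦ -1·27·1·1 = -27
  X**2*Y ↦ 1·9·0·1 = 0
  3*X**2*Z ↦ 3·9·1·3 = 81
  X*Y**2 ↦ 1·3·0·1 = 0
  2*X*Y*Z ↦ 2·3·0·3 = 0
  2*Y**3 ↦ 2·1·0·1 = 0
  -3*Y**2*Z ↦ -3·1·0·3 = 0
  -3*Z**3 ↦ -3·1·1·27 = -81
Sum: F(3, 0, 3) = (-27) + (0) + (81) + (0) + (0) + (0) + (0) + (-81) = -27.
Reducing mod 7: -27 ≡ 1 (mod 7).
Since F(a, b, c) ≡ 1 ≠ 0 (mod 7), P does NOT lie on the curve.


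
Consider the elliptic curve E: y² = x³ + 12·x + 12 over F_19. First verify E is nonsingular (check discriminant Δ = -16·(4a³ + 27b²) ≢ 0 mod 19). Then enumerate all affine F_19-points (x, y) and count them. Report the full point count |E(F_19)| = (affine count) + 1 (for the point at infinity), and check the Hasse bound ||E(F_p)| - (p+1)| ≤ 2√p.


Affine points = {(1, 5), (1, 14), (2, 5), (2, 14), (5, 8), (5, 11), (10, 7), (10, 12), (13, 3), (13, 16), (14, 6), (14, 13), (16, 5), (16, 14)}; affine count = 14; |E(F_19)| = 15.

Discriminant check: Δ ∝ 4a³ + 27b² = 4·12³ + 27·12² = 4·1728 + 27·144 ≡ 8 (mod 19). Nonzero ⇒ E is nonsingular.
For each x ∈ F_19, compute rhs = x³ + 12·x + 12 mod 19, then count y ∈ F_19 with y² ≡ rhs.
  x = 0: rhs = 12, matching y values: none (0 points).
  x = 1: rhs = 6, matching y values: 5, 14 (2 points).
  x = 2: rhs = 6, matching y values: 5, 14 (2 points).
  x = 3: rhs = 18, matching y values: none (0 points).
  x = 4: rhs = 10, matching y values: none (0 points).
  x = 5: rhs = 7, matching y values: 8, 11 (2 points).
  x = 6: rhs = 15, matching y values: none (0 points).
  x = 7: rhs = 2, matching y values: none (0 points).
  x = 8: rhs = 12, matching y values: none (0 points).
  x = 9: rhs = 13, matching y values: none (0 points).
  x = 10: rhs = 11, matching y values: 7, 12 (2 points).
  x = 11: rhs = 12, matching y values: none (0 points).
  x = 12: rhs = 3, matching y values: none (0 points).
  x = 13: rhs = 9, matching y values: 3, 16 (2 points).
  x = 14: rhs = 17, matching y values: 6, 13 (2 points).
  x = 15: rhs = 14, matching y values: none (0 points).
  x = 16: rhs = 6, matching y values: 5, 14 (2 points).
  x = 17: rhs = 18, matching y values: none (0 points).
  x = 18: rhs = 18, matching y values: none (0 points).
Total affine count: 14.
Full point count |E(F_19)| = 14 + 1 = 15.
Hasse bound: |15 − (19+1)| = |-5| = 5 ≤ 2√19 ≈ 8.7178 ✓.


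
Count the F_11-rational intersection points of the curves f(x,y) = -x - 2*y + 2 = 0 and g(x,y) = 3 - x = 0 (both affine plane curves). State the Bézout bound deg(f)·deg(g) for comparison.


Common zeros: {(3, 5)}; count = 1; Bézout bound = 1.

deg(f) = 1, deg(g) = 1, so Bézout bound = 1.
Scan x ∈ F_11. For each x, list the y ∈ F_11 with f(x, y) ≡ 0 and those with g(x, y) ≡ 0 (mod 11); the common zeros in that column are the intersection.
  x = 0: f ≡ 0 at y ∈ {1}; g ≡ 0 at y ∈ ∅; common: ∅.
  x = 1: f ≡ 0 at y ∈ {6}; g ≡ 0 at y ∈ ∅; common: ∅.
  x = 2: f ≡ 0 at y ∈ {0}; g ≡ 0 at y ∈ ∅; common: ∅.
  x = 3: f ≡ 0 at y ∈ {5}; g ≡ 0 at y ∈ {0, 1, 2, 3, 4, 5, 6, 7, 8, 9, 10}; common: {5}.
  x = 4: f ≡ 0 at y ∈ {10}; g ≡ 0 at y ∈ ∅; common: ∅.
  x = 5: f ≡ 0 at y ∈ {4}; g ≡ 0 at y ∈ ∅; common: ∅.
  x = 6: f ≡ 0 at y ∈ {9}; g ≡ 0 at y ∈ ∅; common: ∅.
  x = 7: f ≡ 0 at y ∈ {3}; g ≡ 0 at y ∈ ∅; common: ∅.
  x = 8: f ≡ 0 at y ∈ {8}; g ≡ 0 at y ∈ ∅; common: ∅.
  x = 9: f ≡ 0 at y ∈ {2}; g ≡ 0 at y ∈ ∅; common: ∅.
  x = 10: f ≡ 0 at y ∈ {7}; g ≡ 0 at y ∈ ∅; common: ∅.
Collecting: common zeros = {(3, 5)}, so the count is 1.
Comparison with the Bézout bound: 1 ≤ 1 = deg(f)·deg(g), as expected for curves with no common component (the bound is attained).


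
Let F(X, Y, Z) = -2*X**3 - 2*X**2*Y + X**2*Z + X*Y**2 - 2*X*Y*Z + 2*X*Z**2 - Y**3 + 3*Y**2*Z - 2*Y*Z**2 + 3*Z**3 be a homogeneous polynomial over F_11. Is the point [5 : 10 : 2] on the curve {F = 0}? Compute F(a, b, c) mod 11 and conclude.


F(5,10,2) ≡ 9 (mod 11); P is NOT on the curve.

Evaluate F(5, 10, 2) term-by-term (mod 11).
  -2*X**3 ↦ -2·125·1·1 = -250
  -2*X**2*Y ↦ -2·25·10·1 = -500
  X**2*Z ↦ 1·25·1·2 = 50
  X*Y**2 ↦ 1·5·100·1 = 500
  -2*X*Y*Z ↦ -2·5·10·2 = -200
  2*X*Z**2 ↦ 2·5·1·4 = 40
  -Y**3 ↦ -1·1·1000·1 = -1000
  3*Y**2*Z ↦ 3·1·100·2 = 600
  -2*Y*Z**2 ↦ -2·1·10·4 = -80
  3*Z**3 ↦ 3·1·1·8 = 24
Sum: F(5, 10, 2) = (-250) + (-500) + (50) + (500) + (-200) + (40) + (-1000) + (600) + (-80) + (24) = -816.
Reducing mod 11: -816 ≡ 9 (mod 11).
Since F(a, b, c) ≡ 9 ≠ 0 (mod 11), P does NOT lie on the curve.


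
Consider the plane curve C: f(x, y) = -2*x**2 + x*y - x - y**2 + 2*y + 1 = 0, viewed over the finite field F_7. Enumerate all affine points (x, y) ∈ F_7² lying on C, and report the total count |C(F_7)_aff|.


Affine F_7-points: {(0, 4), (0, 5), (1, 1), (1, 2), (2, 5), (2, 6), (3, 2), (3, 3), (4, 0), (4, 6), (5, 3), (5, 4), (6, 0), (6, 1)}; count = 14.

For each of the 49 pairs (x, y) ∈ F_7², evaluate f(x, y) mod 7. Record the zeros.
  x = 0: [0↦1, 1↦2, 2↦1, 3↦5, 4↦0, 5↦0, 6↦5]  zeros at y ∈ {4, 5}
  x = 1: [0↦5, 1↦0, 2↦0, 3↦5, 4↦1, 5↦2, 6↦1]  zeros at y ∈ {1, 2}
  x = 2: [0↦5, 1↦1, 2↦2, 3↦1, 4↦5, 5↦0, 6↦0]  zeros at y ∈ {5, 6}
  x = 3: [0↦1, 1↦5, 2↦0, 3↦0, 4↦5, 5↦1, 6↦2]  zeros at y ∈ {2, 3}
  x = 4: [0↦0, 1↦5, 2↦1, 3↦2, 4↦1, 5↦5, 6↦0]  zeros at y ∈ {0, 6}
  x = 5: [0↦2, 1↦1, 2↦5, 3↦0, 4↦0, 5↦5, 6↦1]  zeros at y ∈ {3, 4}
  x = 6: [0↦0, 1↦0, 2↦5, 3↦1, 4↦2, 5↦1, 6↦5]  zeros at y ∈ {0, 1}
Collecting zeros: affine points = {(0, 4), (0, 5), (1, 1), (1, 2), (2, 5), (2, 6), (3, 2), (3, 3), (4, 0), (4, 6), (5, 3), (5, 4), (6, 0), (6, 1)}.
Total count |C(F_7)_aff| = 14.


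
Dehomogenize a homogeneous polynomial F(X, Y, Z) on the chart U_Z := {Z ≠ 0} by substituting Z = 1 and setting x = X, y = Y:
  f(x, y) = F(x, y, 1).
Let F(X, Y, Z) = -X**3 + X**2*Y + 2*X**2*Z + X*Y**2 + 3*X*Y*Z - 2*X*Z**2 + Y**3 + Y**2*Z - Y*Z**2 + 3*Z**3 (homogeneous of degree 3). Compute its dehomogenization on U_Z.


f(x, y) = -x**3 + x**2*y + 2*x**2 + x*y**2 + 3*x*y - 2*x + y**3 + y**2 - y + 3

On U_Z we set Z = 1. Each monomial c·X^i·Y^j·Z^k in F becomes c·x^i·y^j·1^k = c·x^i·y^j.
Substituting Z = 1: F(X, Y, 1) = -x**3 + x**2*y + 2*x**2 + x*y**2 + 3*x*y - 2*x + y**3 + y**2 - y + 3.
Note: deg(f) ≤ deg(F) = 3; strict inequality happens when F is divisible by Z (lost terms).


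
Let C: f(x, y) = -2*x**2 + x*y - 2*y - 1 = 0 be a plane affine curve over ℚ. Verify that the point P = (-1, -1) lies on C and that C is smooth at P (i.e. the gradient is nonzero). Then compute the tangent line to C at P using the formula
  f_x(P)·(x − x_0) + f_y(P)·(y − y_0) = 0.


Tangent line at P: 3*x - 3*y = 0.

Step 1: f(-1, -1) = 0, so P lies on C.
Step 2: partial derivatives
  f_x(x, y) = -4*x + y, f_y(x, y) = x - 2.
  f_x(P) = 3, f_y(P) = -3 (gradient nonzero, so P is smooth).
Step 3: tangent line at P: 3·(x − -1) + -3·(y − -1) = 0.
Expanding: 3*x - 3*y = 0.


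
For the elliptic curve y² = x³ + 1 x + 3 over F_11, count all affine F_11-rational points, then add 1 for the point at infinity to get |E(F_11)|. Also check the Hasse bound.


Affine points = {(0, 5), (0, 6), (1, 4), (1, 7), (3, 0), (4, 4), (4, 7), (5, 1), (5, 10), (6, 4), (6, 7), (7, 1), (7, 10), (9, 2), (9, 9), (10, 1), (10, 10)}; affine count = 17; |E(F_11)| = 18.

Discriminant check: Δ ∝ 4a³ + 27b² = 4·1³ + 27·3² = 4·1 + 27·9 ≡ 5 (mod 11). Nonzero ⇒ E is nonsingular.
For each x ∈ F_11, compute rhs = x³ + 1·x + 3 mod 11, then count y ∈ F_11 with y² ≡ rhs.
  x = 0: rhs = 3, matching y values: 5, 6 (2 points).
  x = 1: rhs = 5, matching y values: 4, 7 (2 points).
  x = 2: rhs = 2, matching y values: none (0 points).
  x = 3: rhs = 0, matching y values: 0 (1 points).
  x = 4: rhs = 5, matching y values: 4, 7 (2 points).
  x = 5: rhs = 1, matching y values: 1, 10 (2 points).
  x = 6: rhs = 5, matching y values: 4, 7 (2 points).
  x = 7: rhs = 1, matching y values: 1, 10 (2 points).
  x = 8: rhs = 6, matching y values: none (0 points).
  x = 9: rhs = 4, matching y values: 2, 9 (2 points).
  x = 10: rhs = 1, matching y values: 1, 10 (2 points).
Total affine count: 17.
Full point count |E(F_11)| = 17 + 1 = 18.
Hasse bound: |18 − (11+1)| = |6| = 6 ≤ 2√11 ≈ 6.6332 ✓.


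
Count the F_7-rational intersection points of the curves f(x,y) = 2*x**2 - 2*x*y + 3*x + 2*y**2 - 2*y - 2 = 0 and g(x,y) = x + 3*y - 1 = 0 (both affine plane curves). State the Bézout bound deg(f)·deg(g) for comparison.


Common zeros: ∅; count = 0; Bézout bound = 2.

deg(f) = 2, deg(g) = 1, so Bézout bound = 2.
Scan x ∈ F_7. For each x, list the y ∈ F_7 with f(x, y) ≡ 0 and those with g(x, y) ≡ 0 (mod 7); the common zeros in that column are the intersection.
  x = 0: f ≡ 0 at y ∈ ∅; g ≡ 0 at y ∈ {5}; common: ∅.
  x = 1: f ≡ 0 at y ∈ ∅; g ≡ 0 at y ∈ {0}; common: ∅.
  x = 2: f ≡ 0 at y ∈ ∅; g ≡ 0 at y ∈ {2}; common: ∅.
  x = 3: f ≡ 0 at y ∈ {5, 6}; g ≡ 0 at y ∈ {4}; common: ∅.
  x = 4: f ≡ 0 at y ∈ {0, 5}; g ≡ 0 at y ∈ {6}; common: ∅.
  x = 5: f ≡ 0 at y ∈ {0, 6}; g ≡ 0 at y ∈ {1}; common: ∅.
  x = 6: f ≡ 0 at y ∈ ∅; g ≡ 0 at y ∈ {3}; common: ∅.
Collecting: common zeros = ∅, so the count is 0.
Comparison with the Bézout bound: 0 ≤ 2 = deg(f)·deg(g), as expected for curves with no common component (the affine F_7-count falls short of the bound because intersections may lie at infinity, over extension fields, or carry multiplicity).


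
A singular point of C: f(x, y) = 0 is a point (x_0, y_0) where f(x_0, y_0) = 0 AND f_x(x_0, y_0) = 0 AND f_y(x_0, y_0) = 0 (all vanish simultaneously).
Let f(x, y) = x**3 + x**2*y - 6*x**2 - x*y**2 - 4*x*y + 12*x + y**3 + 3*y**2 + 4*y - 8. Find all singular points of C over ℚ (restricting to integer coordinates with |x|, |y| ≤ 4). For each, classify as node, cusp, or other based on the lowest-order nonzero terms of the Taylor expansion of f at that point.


Singular points: {(2, 0)}; classification: cusp.

Compute partial derivatives:
  f_x = 3*x**2 + 2*x*y - 12*x - y**2 - 4*y + 12.
  f_y = x**2 - 2*x*y - 4*x + 3*y**2 + 6*y + 4.
Scan x_0 ∈ {−4, ..., 4}. For each x_0, f_y(x_0, y) is a polynomial in y; find its integer roots y ∈ {−4, ..., 4}, then test f_x and f at those candidates.
  x = -4: f_y(-4, y) = 3*y**2 + 14*y + 36; no integer root y with |y| ≤ 4.
  x = -3: f_y(-3, y) = 3*y**2 + 12*y + 25; no integer root y with |y| ≤ 4.
  x = -2: f_y(-2, y) = 3*y**2 + 10*y + 16; no integer root y with |y| ≤ 4.
  x = -1: f_y(-1, y) = 3*y**2 + 8*y + 9; no integer root y with |y| ≤ 4.
  x = 0: f_y(0, y) = 3*y**2 + 6*y + 4; no integer root y with |y| ≤ 4.
  x = 1: f_y(1, y) = 3*y**2 + 4*y + 1; vanishes at y ∈ {-1}. (1, -1): f_x = 4 ≠ 0.
  x = 2: f_y(2, y) = 3*y**2 + 2*y; vanishes at y ∈ {0}. (2, 0): f_x = 0, f = 0 — SINGULAR.
  x = 3: f_y(3, y) = 3*y**2 + 1; no integer root y with |y| ≤ 4.
  x = 4: f_y(4, y) = 3*y**2 - 2*y + 4; no integer root y with |y| ≤ 4.
Only singular point on the grid: (2, 0).
Classify: substitute x = 2 + u, y = 0 + v and expand: f = u**3 + u**2*v - u*v**2 + v**3 + v**2.
No constant or linear terms (consistent with a singular point). Quadratic part: v**2. Cubic part: u**3 + u**2*v - u*v**2 + v**3.
The quadratic part v**2 is a perfect square, so there is a single (double) tangent line v = 0, i.e. y = 0. Restricting the cubic part to that line (v = 0) leaves u**3 ≠ 0, so f is not divisible by v and the branch is v² ≈ -u**3 to lowest order — this is a cusp.
Classification: cusp.


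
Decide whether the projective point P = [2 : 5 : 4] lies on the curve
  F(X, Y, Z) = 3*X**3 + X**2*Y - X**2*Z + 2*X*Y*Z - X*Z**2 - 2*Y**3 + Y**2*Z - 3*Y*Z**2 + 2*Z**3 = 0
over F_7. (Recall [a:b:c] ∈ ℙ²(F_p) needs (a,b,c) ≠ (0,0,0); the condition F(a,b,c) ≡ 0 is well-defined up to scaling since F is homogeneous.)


F(2,5,4) ≡ 3 (mod 7); P is NOT on the curve.

Evaluate F(2, 5, 4) term-by-term (mod 7).
  3*X**3 ↦ 3·8·1·1 = 24
  X**2*Y ↦ 1·4·5·1 = 20
  -X**2*Z ↦ -1·4·1·4 = -16
  2*X*Y*Z ↦ 2·2·5·4 = 80
  -X*Z**2 ↦ -1·2·1·16 = -32
  -2*Y**3 ↦ -2·1·125·1 = -250
  Y**2*Z ↦ 1·1·25·4 = 100
  -3*Y*Z**2 ↦ -3·1·5·16 = -240
  2*Z**3 ↦ 2·1·1·64 = 128
Sum: F(2, 5, 4) = (24) + (20) + (-16) + (80) + (-32) + (-250) + (100) + (-240) + (128) = -186.
Reducing mod 7: -186 ≡ 3 (mod 7).
Since F(a, b, c) ≡ 3 ≠ 0 (mod 7), P does NOT lie on the curve.


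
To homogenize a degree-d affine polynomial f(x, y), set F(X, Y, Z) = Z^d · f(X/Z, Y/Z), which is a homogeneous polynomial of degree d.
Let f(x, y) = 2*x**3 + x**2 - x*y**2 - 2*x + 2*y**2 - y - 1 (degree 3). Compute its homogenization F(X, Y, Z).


F(X, Y, Z) = 2*X**3 + X**2*Z - X*Y**2 - 2*X*Z**2 + 2*Y**2*Z - Y*Z**2 - Z**3

deg(f) = 3.
Substitute x = X/Z, y = Y/Z into f, then multiply by Z^3.
  monomial 2·x^3·y^0 ↦ 2·X^3·Y^0·Z^0.
  monomial 1·x^2·y^0 ↦ 1·X^2·Y^0·Z^1.
  monomial -1·x^1·y^2 ↦ -1·X^1·Y^2·Z^0.
  monomial -2·x^1·y^0 ↦ -2·X^1·Y^0·Z^2.
  monomial 2·x^0·y^2 ↦ 2·X^0·Y^2·Z^1.
  monomial -1·x^0·y^1 ↦ -1·X^0·Y^1·Z^2.
  monomial -1·x^0·y^0 ↦ -1·X^0·Y^0·Z^3.
Collecting: F(X, Y, Z) = 2*X**3 + X**2*Z - X*Y**2 - 2*X*Z**2 + 2*Y**2*Z - Y*Z**2 - Z**3.


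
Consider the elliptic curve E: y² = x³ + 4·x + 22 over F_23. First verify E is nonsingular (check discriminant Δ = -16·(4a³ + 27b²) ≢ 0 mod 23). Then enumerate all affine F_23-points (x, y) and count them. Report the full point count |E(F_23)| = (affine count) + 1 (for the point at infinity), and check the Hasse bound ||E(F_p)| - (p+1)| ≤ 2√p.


Affine points = {(1, 2), (1, 21), (5, 11), (5, 12), (6, 3), (6, 20), (7, 5), (7, 18), (10, 2), (10, 21), (12, 2), (12, 21), (14, 4), (14, 19), (17, 9), (17, 14), (20, 11), (20, 12), (21, 11), (21, 12)}; affine count = 20; |E(F_23)| = 21.

Discriminant check: Δ ∝ 4a³ + 27b² = 4·4³ + 27·22² = 4·64 + 27·484 ≡ 7 (mod 23). Nonzero ⇒ E is nonsingular.
For each x ∈ F_23, compute rhs = x³ + 4·x + 22 mod 23, then count y ∈ F_23 with y² ≡ rhs.
  x = 0: rhs = 22, matching y values: none (0 points).
  x = 1: rhs = 4, matching y values: 2, 21 (2 points).
  x = 2: rhs = 15, matching y values: none (0 points).
  x = 3: rhs = 15, matching y values: none (0 points).
  x = 4: rhs = 10, matching y values: none (0 points).
  x = 5: rhs = 6, matching y values: 11, 12 (2 points).
  x = 6: rhs = 9, matching y values: 3, 20 (2 points).
  x = 7: rhs = 2, matching y values: 5, 18 (2 points).
  x = 8: rhs = 14, matching y values: none (0 points).
  x = 9: rhs = 5, matching y values: none (0 points).
  x = 10: rhs = 4, matching y values: 2, 21 (2 points).
  x = 11: rhs = 17, matching y values: none (0 points).
  x = 12: rhs = 4, matching y values: 2, 21 (2 points).
  x = 13: rhs = 17, matching y values: none (0 points).
  x = 14: rhs = 16, matching y values: 4, 19 (2 points).
  x = 15: rhs = 7, matching y values: none (0 points).
  x = 16: rhs = 19, matching y values: none (0 points).
  x = 17: rhs = 12, matching y values: 9, 14 (2 points).
  x = 18: rhs = 15, matching y values: none (0 points).
  x = 19: rhs = 11, matching y values: none (0 points).
  x = 20: rhs = 6, matching y values: 11, 12 (2 points).
  x = 21: rhs = 6, matching y values: 11, 12 (2 points).
  x = 22: rhs = 17, matching y values: none (0 points).
Total affine count: 20.
Full point count |E(F_23)| = 20 + 1 = 21.
Hasse bound: |21 − (23+1)| = |-3| = 3 ≤ 2√23 ≈ 9.5917 ✓.


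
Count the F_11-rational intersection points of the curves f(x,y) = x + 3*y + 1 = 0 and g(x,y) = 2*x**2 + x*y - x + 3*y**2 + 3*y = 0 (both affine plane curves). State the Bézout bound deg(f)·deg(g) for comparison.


Common zeros: ∅; count = 0; Bézout bound = 2.

deg(f) = 1, deg(g) = 2, so Bézout bound = 2.
Scan x ∈ F_11. For each x, list the y ∈ F_11 with f(x, y) ≡ 0 and those with g(x, y) ≡ 0 (mod 11); the common zeros in that column are the intersection.
  x = 0: f ≡ 0 at y ∈ {7}; g ≡ 0 at y ∈ {0, 10}; common: ∅.
  x = 1: f ≡ 0 at y ∈ {3}; g ≡ 0 at y ∈ {7, 10}; common: ∅.
  x = 2: f ≡ 0 at y ∈ {10}; g ≡ 0 at y ∈ ∅; common: ∅.
  x = 3: f ≡ 0 at y ∈ {6}; g ≡ 0 at y ∈ ∅; common: ∅.
  x = 4: f ≡ 0 at y ∈ {2}; g ≡ 0 at y ∈ ∅; common: ∅.
  x = 5: f ≡ 0 at y ∈ {9}; g ≡ 0 at y ∈ ∅; common: ∅.
  x = 6: f ≡ 0 at y ∈ {5}; g ≡ 0 at y ∈ {0, 8}; common: ∅.
  x = 7: f ≡ 0 at y ∈ {1}; g ≡ 0 at y ∈ {7, 8}; common: ∅.
  x = 8: f ≡ 0 at y ∈ {8}; g ≡ 0 at y ∈ {2, 9}; common: ∅.
  x = 9: f ≡ 0 at y ∈ {4}; g ≡ 0 at y ∈ ∅; common: ∅.
  x = 10: f ≡ 0 at y ∈ {0}; g ≡ 0 at y ∈ {5, 9}; common: ∅.
Collecting: common zeros = ∅, so the count is 0.
Comparison with the Bézout bound: 0 ≤ 2 = deg(f)·deg(g), as expected for curves with no common component (the affine F_11-count falls short of the bound because intersections may lie at infinity, over extension fields, or carry multiplicity).


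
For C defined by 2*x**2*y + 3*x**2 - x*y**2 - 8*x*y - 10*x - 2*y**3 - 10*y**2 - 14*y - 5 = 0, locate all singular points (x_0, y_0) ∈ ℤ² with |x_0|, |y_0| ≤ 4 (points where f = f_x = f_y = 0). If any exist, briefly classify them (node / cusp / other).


Singular points: {(1, -2)}; classification: node.

Compute partial derivatives:
  f_x = 4*x*y + 6*x - y**2 - 8*y - 10.
  f_y = 2*x**2 - 2*x*y - 8*x - 6*y**2 - 20*y - 14.
Scan x_0 ∈ {−4, ..., 4}. For each x_0, f_y(x_0, y) is a polynomial in y; find its integer roots y ∈ {−4, ..., 4}, then test f_x and f at those candidates.
  x = -4: f_y(-4, y) = -6*y**2 - 12*y + 50; no integer root y with |y| ≤ 4.
  x = -3: f_y(-3, y) = -6*y**2 - 14*y + 28; no integer root y with |y| ≤ 4.
  x = -2: f_y(-2, y) = -6*y**2 - 16*y + 10; no integer root y with |y| ≤ 4.
  x = -1: f_y(-1, y) = -6*y**2 - 18*y - 4; no integer root y with |y| ≤ 4.
  x = 0: f_y(0, y) = -6*y**2 - 20*y - 14; vanishes at y ∈ {-1}. (0, -1): f_x = -3 ≠ 0.
  x = 1: f_y(1, y) = -6*y**2 - 22*y - 20; vanishes at y ∈ {-2}. (1, -2): f_x = 0, f = 0 — SINGULAR.
  x = 2: f_y(2, y) = -6*y**2 - 24*y - 22; no integer root y with |y| ≤ 4.
  x = 3: f_y(3, y) = -6*y**2 - 26*y - 20; vanishes at y ∈ {-1}. (3, -1): f_x = 3 ≠ 0.
  x = 4: f_y(4, y) = -6*y**2 - 28*y - 14; no integer root y with |y| ≤ 4.
Only singular point on the grid: (1, -2).
Classify: substitute x = 1 + u, y = -2 + v and expand: f = 2*u**2*v - u**2 - u*v**2 - 2*v**3 + v**2.
No constant or linear terms (consistent with a singular point). Quadratic part: -u**2 + v**2. Cubic part: 2*u**2*v - u*v**2 - 2*v**3.
The quadratic part v**2 - u**2 = (v − u)(v + u) splits into two distinct linear factors, so there are two distinct tangent lines y − -2 = ±(x − 1) — this is a node (ordinary double point).
Classification: node.


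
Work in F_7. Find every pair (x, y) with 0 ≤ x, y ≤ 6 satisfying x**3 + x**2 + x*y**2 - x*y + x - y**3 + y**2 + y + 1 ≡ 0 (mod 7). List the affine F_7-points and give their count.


Affine F_7-points: {(0, 3), (1, 4), (1, 6), (4, 2), (4, 5), (5, 5), (6, 0), (6, 3), (6, 4)}; count = 9.

For each of the 49 pairs (x, y) ∈ F_7², evaluate f(x, y) mod 7. Record the zeros.
  x = 0: [0↦1, 1↦2, 2↦6, 3↦0, 4↦6, 5↦4, 6↦2]  zeros at y ∈ {3}
  x = 1: [0↦4, 1↦5, 2↦4, 3↦2, 4↦0, 5↦6, 6↦0]  zeros at y ∈ {4, 6}
  x = 2: [0↦1, 1↦2, 2↦3, 3↦5, 4↦2, 5↦2, 6↦6]  zeros at y ∈ ∅
  x = 3: [0↦5, 1↦6, 2↦2, 3↦1, 4↦4, 5↦5, 6↦5]  zeros at y ∈ ∅
  x = 4: [0↦1, 1↦2, 2↦0, 3↦3, 4↦5, 5↦0, 6↦3]  zeros at y ∈ {2, 5}
  x = 5: [0↦2, 1↦3, 2↦3, 3↦3, 4↦4, 5↦0, 6↦6]  zeros at y ∈ {5}
  x = 6: [0↦0, 1↦1, 2↦3, 3↦0, 4↦0, 5↦4, 6↦6]  zeros at y ∈ {0, 3, 4}
Collecting zeros: affine points = {(0, 3), (1, 4), (1, 6), (4, 2), (4, 5), (5, 5), (6, 0), (6, 3), (6, 4)}.
Total count |C(F_7)_aff| = 9.


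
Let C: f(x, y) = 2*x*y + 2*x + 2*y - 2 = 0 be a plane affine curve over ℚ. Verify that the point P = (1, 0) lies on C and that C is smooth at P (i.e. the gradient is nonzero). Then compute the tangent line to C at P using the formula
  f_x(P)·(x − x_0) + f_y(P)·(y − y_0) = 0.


Tangent line at P: 2*x + 4*y - 2 = 0.

Step 1: f(1, 0) = 0, so P lies on C.
Step 2: partial derivatives
  f_x(x, y) = 2*y + 2, f_y(x, y) = 2*x + 2.
  f_x(P) = 2, f_y(P) = 4 (gradient nonzero, so P is smooth).
Step 3: tangent line at P: 2·(x − 1) + 4·(y − 0) = 0.
Expanding: 2*x + 4*y - 2 = 0.


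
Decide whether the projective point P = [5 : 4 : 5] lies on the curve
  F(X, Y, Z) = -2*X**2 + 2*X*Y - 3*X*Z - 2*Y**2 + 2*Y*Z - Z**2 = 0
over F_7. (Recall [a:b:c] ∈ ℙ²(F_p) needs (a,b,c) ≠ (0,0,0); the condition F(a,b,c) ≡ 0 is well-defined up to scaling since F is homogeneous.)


F(5,4,5) ≡ 3 (mod 7); P is NOT on the curve.

Evaluate F(5, 4, 5) term-by-term (mod 7).
  -2*X**2 ↦ -2·25·1·1 = -50
  2*X*Y ↦ 2·5·4·1 = 40
  -3*X*Z ↦ -3·5·1·5 = -75
  -2*Y**2 ↦ -2·1·16·1 = -32
  2*Y*Z ↦ 2·1·4·5 = 40
  -Z**2 ↦ -1·1·1·25 = -25
Sum: F(5, 4, 5) = (-50) + (40) + (-75) + (-32) + (40) + (-25) = -102.
Reducing mod 7: -102 ≡ 3 (mod 7).
Since F(a, b, c) ≡ 3 ≠ 0 (mod 7), P does NOT lie on the curve.
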